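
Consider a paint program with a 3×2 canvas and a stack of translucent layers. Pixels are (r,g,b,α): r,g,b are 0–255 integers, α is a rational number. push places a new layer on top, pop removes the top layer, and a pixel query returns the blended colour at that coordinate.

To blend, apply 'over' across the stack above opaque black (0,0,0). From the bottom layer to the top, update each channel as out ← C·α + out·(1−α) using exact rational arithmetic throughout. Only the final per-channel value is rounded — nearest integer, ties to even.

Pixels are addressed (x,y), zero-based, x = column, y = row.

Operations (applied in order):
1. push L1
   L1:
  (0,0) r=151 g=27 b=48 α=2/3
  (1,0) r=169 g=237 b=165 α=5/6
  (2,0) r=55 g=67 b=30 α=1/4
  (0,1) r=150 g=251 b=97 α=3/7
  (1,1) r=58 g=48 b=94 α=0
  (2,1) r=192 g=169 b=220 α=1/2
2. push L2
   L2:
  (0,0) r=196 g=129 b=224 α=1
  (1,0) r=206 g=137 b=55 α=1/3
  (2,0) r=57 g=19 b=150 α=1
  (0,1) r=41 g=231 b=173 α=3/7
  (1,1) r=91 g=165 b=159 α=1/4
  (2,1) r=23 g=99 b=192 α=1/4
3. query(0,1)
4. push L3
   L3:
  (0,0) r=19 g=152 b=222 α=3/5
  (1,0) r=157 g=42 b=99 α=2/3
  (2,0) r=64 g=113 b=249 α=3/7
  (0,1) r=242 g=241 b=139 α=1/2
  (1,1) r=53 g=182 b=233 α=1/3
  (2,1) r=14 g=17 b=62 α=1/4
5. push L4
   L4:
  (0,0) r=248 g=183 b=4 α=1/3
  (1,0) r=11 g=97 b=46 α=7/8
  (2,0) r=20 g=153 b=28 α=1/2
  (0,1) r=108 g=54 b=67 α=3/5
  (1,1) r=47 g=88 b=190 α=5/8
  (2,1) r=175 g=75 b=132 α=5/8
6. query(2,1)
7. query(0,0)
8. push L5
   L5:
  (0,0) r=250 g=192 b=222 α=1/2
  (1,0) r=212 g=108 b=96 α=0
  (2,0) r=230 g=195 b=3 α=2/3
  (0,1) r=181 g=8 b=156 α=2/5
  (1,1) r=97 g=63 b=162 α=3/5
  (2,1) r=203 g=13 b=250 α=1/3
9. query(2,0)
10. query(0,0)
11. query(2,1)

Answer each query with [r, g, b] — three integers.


at x=0,y=1 over L1,L2:
+L1 (α=3/7) → [450/7, 753/7, 291/7]
+L2 (α=3/7) → [2661/49, 7863/49, 4797/49]
→ [54, 160, 98]

at x=2,y=1 over L1,L2,L3,L4:
after L1 α=1/2: [96, 169/2, 110]
after L2 α=1/4: [311/4, 705/8, 261/2]
after L3 α=1/4: [989/16, 2251/32, 907/8]
after L4 α=5/8: [16967/128, 18753/256, 8001/64]
= [133, 73, 125]

(0,0) stack=L1,L2,L3,L4; from [0,0,0]:
after L1 α=2/3: [302/3, 18, 32]
after L2 α=1: [196, 129, 224]
after L3 α=3/5: [449/5, 714/5, 1114/5]
after L4 α=1/3: [2138/15, 781/5, 2248/15]
→ [143, 156, 150]

query (2,0) [L1,L2,L3,L4,L5] — begin 0,0,0
after L1 α=1/4: [55/4, 67/4, 15/2]
after L2 α=1: [57, 19, 150]
after L3 α=3/7: [60, 415/7, 1347/7]
after L4 α=1/2: [40, 743/7, 1543/14]
after L5 α=2/3: [500/3, 3473/21, 1627/42]
rounded: [167, 165, 39]

(0,0) stack=L1,L2,L3,L4,L5; from [0,0,0]:
L1 α=2/3: [302/3, 18, 32]
L2 α=1: [196, 129, 224]
L3 α=3/5: [449/5, 714/5, 1114/5]
L4 α=1/3: [2138/15, 781/5, 2248/15]
L5 α=1/2: [2944/15, 1741/10, 2789/15]
rounded: [196, 174, 186]

(2,1) stack=L1,L2,L3,L4,L5; from [0,0,0]:
after L1 α=1/2: [96, 169/2, 110]
after L2 α=1/4: [311/4, 705/8, 261/2]
after L3 α=1/4: [989/16, 2251/32, 907/8]
after L4 α=5/8: [16967/128, 18753/256, 8001/64]
after L5 α=1/3: [29959/192, 20417/384, 16001/96]
rounded: [156, 53, 167]


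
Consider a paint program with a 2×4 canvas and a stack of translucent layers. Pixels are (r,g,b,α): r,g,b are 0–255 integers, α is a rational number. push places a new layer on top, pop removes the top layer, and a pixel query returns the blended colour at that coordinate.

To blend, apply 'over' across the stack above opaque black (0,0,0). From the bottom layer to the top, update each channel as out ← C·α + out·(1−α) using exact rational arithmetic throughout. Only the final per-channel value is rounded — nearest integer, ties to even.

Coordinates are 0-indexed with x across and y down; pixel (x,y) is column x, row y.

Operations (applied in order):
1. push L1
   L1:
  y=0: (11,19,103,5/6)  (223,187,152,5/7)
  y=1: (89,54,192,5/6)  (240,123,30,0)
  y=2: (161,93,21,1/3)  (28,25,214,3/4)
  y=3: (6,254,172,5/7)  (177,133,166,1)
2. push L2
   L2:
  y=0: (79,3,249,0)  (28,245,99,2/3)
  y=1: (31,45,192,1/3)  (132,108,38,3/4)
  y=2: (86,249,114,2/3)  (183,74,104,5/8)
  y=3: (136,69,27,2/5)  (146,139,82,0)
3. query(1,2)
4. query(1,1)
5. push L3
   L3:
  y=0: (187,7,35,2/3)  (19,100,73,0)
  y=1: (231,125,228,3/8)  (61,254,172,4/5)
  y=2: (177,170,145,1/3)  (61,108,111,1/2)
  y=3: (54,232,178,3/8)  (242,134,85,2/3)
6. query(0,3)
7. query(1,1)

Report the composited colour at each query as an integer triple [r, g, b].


query (1,2) [L1,L2] — begin 0,0,0
after L1 α=3/4: [21, 75/4, 321/2]
after L2 α=5/8: [489/4, 1705/32, 2003/16]
rounded: [122, 53, 125]

(1,1) stack=L1,L2; from [0,0,0]:
after L1 α=0: [0, 0, 0]
after L2 α=3/4: [99, 81, 57/2]
= [99, 81, 28]

query (0,3) [L1,L2,L3] — begin 0,0,0
after L1 α=5/7: [30/7, 1270/7, 860/7]
after L2 α=2/5: [1994/35, 4776/35, 2958/35]
after L3 α=3/8: [391/7, 1206/7, 837/7]
rounded: [56, 172, 120]

at x=1,y=1 over L1,L2,L3:
+L1 (α=0) → [0, 0, 0]
+L2 (α=3/4) → [99, 81, 57/2]
+L3 (α=4/5) → [343/5, 1097/5, 1433/10]
rounded: [69, 219, 143]


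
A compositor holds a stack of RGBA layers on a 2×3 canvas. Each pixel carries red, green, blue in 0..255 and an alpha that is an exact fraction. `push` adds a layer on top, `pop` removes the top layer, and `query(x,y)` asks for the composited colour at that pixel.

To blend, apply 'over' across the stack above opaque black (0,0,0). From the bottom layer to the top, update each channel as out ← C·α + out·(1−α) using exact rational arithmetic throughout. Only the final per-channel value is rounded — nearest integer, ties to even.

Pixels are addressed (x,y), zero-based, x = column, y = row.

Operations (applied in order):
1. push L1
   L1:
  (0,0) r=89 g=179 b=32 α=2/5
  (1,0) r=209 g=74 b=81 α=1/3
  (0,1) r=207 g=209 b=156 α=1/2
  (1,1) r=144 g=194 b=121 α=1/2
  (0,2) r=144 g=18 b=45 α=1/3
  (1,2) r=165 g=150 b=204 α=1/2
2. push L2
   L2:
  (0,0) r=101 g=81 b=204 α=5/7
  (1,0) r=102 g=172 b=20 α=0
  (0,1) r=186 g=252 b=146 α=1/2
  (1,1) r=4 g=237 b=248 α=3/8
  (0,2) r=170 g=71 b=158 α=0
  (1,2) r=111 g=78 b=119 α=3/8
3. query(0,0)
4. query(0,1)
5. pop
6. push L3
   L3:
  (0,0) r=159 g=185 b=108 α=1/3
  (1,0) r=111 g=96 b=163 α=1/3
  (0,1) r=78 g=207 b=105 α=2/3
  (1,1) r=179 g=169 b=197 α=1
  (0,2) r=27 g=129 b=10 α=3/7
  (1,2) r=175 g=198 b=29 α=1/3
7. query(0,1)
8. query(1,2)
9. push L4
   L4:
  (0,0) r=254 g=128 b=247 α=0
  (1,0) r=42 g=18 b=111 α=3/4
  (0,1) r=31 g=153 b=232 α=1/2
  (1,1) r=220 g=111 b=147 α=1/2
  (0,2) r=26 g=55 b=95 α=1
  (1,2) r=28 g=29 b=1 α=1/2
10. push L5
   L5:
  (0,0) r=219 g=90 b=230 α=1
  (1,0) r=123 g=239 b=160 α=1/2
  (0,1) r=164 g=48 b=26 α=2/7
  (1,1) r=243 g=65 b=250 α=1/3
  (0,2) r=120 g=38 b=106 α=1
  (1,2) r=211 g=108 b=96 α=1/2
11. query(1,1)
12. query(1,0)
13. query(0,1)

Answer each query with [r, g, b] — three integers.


at x=0,y=0 over L1,L2:
after L1 α=2/5: [178/5, 358/5, 64/5]
after L2 α=5/7: [2881/35, 2741/35, 5228/35]
rounded: [82, 78, 149]

(0,1) stack=L1,L2; from [0,0,0]:
+L1 (α=1/2) → [207/2, 209/2, 78]
+L2 (α=1/2) → [579/4, 713/4, 112]
rounded: [145, 178, 112]

(0,1) stack=L1,L3; from [0,0,0]:
after L1 α=1/2: [207/2, 209/2, 78]
after L3 α=2/3: [173/2, 1037/6, 96]
→ [86, 173, 96]

at x=1,y=2 over L1,L3:
+L1 (α=1/2) → [165/2, 75, 102]
+L3 (α=1/3) → [340/3, 116, 233/3]
= [113, 116, 78]

at x=1,y=1 over L1,L3,L4,L5:
+L1 (α=1/2) → [72, 97, 121/2]
+L3 (α=1) → [179, 169, 197]
+L4 (α=1/2) → [399/2, 140, 172]
+L5 (α=1/3) → [214, 115, 198]
rounded: [214, 115, 198]

query (1,0) [L1,L3,L4,L5] — begin 0,0,0
+L1 (α=1/3) → [209/3, 74/3, 27]
+L3 (α=1/3) → [751/9, 436/9, 217/3]
+L4 (α=3/4) → [1885/36, 461/18, 304/3]
+L5 (α=1/2) → [6313/72, 4763/36, 392/3]
rounded: [88, 132, 131]

query (0,1) [L1,L3,L4,L5] — begin 0,0,0
L1 α=1/2: [207/2, 209/2, 78]
L3 α=2/3: [173/2, 1037/6, 96]
L4 α=1/2: [235/4, 1955/12, 164]
L5 α=2/7: [2487/28, 1561/12, 872/7]
rounded: [89, 130, 125]


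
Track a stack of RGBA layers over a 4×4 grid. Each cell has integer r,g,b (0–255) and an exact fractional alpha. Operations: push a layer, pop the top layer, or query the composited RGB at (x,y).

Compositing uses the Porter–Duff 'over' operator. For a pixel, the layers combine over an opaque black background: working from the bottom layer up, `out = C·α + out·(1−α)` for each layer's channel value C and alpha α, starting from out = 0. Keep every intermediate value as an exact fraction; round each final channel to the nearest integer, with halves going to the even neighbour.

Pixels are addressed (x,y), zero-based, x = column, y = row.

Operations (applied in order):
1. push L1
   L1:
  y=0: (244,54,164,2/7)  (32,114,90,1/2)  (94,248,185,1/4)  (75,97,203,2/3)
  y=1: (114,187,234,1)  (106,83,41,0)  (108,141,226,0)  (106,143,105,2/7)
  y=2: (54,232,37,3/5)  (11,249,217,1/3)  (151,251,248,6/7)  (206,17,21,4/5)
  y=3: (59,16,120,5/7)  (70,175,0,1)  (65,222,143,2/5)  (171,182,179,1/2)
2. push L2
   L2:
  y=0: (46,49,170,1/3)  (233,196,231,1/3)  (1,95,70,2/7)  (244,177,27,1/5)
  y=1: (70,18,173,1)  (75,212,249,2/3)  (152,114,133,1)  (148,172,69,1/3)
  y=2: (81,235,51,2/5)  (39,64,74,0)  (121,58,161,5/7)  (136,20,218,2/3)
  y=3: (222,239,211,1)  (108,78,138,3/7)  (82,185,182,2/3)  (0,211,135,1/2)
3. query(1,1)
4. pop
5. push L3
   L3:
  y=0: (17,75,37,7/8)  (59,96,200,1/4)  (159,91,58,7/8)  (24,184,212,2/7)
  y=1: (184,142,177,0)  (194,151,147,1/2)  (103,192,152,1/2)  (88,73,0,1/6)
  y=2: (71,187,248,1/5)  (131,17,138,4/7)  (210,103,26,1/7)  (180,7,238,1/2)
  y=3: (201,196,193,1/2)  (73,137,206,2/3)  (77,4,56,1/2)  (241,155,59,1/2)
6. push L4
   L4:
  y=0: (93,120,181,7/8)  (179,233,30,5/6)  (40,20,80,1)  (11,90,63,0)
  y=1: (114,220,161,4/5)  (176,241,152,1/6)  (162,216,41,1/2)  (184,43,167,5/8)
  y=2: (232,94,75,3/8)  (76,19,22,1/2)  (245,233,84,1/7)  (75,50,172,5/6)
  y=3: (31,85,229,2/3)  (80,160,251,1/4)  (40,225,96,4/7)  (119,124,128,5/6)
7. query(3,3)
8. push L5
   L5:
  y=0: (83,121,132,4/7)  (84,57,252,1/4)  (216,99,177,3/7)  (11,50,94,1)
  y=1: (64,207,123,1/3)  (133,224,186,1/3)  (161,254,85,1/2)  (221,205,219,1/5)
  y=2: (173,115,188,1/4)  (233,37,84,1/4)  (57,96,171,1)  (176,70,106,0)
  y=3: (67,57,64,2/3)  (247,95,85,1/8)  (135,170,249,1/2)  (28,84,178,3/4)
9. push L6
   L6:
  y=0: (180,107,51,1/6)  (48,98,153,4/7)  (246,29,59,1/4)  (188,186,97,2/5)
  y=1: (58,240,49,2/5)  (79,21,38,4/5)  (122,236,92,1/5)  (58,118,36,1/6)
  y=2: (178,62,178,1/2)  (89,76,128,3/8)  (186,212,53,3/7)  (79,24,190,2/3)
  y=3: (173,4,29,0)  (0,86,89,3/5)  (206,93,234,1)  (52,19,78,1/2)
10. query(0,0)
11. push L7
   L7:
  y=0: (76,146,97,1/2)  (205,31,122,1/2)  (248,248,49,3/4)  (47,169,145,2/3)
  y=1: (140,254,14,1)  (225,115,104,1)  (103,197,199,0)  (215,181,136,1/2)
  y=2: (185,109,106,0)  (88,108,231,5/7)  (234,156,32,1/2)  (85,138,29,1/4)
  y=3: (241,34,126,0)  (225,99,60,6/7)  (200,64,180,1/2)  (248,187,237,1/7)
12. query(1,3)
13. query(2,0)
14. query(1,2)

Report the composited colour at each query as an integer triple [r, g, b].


query (1,1) [L1,L2] — begin 0,0,0
L1 α=0: [0, 0, 0]
L2 α=2/3: [50, 424/3, 166]
rounded: [50, 141, 166]

query (3,3) [L1,L3,L4] — begin 0,0,0
+L1 (α=1/2) → [171/2, 91, 179/2]
+L3 (α=1/2) → [653/4, 123, 297/4]
+L4 (α=5/6) → [1011/8, 743/6, 2857/24]
rounded: [126, 124, 119]

(0,0) stack=L1,L3,L4,L5,L6; from [0,0,0]:
after L1 α=2/7: [488/7, 108/7, 328/7]
after L3 α=7/8: [1321/56, 3783/56, 2141/56]
after L4 α=7/8: [37777/448, 50823/448, 73093/448]
after L5 α=4/7: [262067/3136, 369301/3136, 455823/3136]
after L6 α=1/6: [1874815/18816, 2182057/18816, 813017/6272]
→ [100, 116, 130]

at x=1,y=3 over L1,L3,L4,L5,L6,L7:
+L1 (α=1) → [70, 175, 0]
+L3 (α=2/3) → [72, 449/3, 412/3]
+L4 (α=1/4) → [74, 609/4, 663/4]
+L5 (α=1/8) → [765/8, 4643/32, 4981/32]
+L6 (α=3/5) → [153/4, 8771/80, 9253/80]
+L7 (α=6/7) → [5553/28, 56291/560, 38053/560]
= [198, 101, 68]

(2,0) stack=L1,L3,L4,L5,L6,L7; from [0,0,0]:
after L1 α=1/4: [47/2, 62, 185/4]
after L3 α=7/8: [2273/16, 699/8, 1809/32]
after L4 α=1: [40, 20, 80]
after L5 α=3/7: [808/7, 377/7, 851/7]
after L6 α=1/4: [2073/14, 667/14, 1483/14]
after L7 α=3/4: [12489/56, 11083/56, 3541/56]
rounded: [223, 198, 63]

(1,2) stack=L1,L3,L4,L5,L6,L7; from [0,0,0]:
after L1 α=1/3: [11/3, 83, 217/3]
after L3 α=4/7: [535/7, 317/7, 769/7]
after L4 α=1/2: [1067/14, 225/7, 923/14]
after L5 α=1/4: [6463/56, 467/14, 3945/56]
after L6 α=3/8: [47267/448, 5527/112, 41229/448]
after L7 α=5/7: [145827/1568, 35767/392, 299949/1568]
= [93, 91, 191]


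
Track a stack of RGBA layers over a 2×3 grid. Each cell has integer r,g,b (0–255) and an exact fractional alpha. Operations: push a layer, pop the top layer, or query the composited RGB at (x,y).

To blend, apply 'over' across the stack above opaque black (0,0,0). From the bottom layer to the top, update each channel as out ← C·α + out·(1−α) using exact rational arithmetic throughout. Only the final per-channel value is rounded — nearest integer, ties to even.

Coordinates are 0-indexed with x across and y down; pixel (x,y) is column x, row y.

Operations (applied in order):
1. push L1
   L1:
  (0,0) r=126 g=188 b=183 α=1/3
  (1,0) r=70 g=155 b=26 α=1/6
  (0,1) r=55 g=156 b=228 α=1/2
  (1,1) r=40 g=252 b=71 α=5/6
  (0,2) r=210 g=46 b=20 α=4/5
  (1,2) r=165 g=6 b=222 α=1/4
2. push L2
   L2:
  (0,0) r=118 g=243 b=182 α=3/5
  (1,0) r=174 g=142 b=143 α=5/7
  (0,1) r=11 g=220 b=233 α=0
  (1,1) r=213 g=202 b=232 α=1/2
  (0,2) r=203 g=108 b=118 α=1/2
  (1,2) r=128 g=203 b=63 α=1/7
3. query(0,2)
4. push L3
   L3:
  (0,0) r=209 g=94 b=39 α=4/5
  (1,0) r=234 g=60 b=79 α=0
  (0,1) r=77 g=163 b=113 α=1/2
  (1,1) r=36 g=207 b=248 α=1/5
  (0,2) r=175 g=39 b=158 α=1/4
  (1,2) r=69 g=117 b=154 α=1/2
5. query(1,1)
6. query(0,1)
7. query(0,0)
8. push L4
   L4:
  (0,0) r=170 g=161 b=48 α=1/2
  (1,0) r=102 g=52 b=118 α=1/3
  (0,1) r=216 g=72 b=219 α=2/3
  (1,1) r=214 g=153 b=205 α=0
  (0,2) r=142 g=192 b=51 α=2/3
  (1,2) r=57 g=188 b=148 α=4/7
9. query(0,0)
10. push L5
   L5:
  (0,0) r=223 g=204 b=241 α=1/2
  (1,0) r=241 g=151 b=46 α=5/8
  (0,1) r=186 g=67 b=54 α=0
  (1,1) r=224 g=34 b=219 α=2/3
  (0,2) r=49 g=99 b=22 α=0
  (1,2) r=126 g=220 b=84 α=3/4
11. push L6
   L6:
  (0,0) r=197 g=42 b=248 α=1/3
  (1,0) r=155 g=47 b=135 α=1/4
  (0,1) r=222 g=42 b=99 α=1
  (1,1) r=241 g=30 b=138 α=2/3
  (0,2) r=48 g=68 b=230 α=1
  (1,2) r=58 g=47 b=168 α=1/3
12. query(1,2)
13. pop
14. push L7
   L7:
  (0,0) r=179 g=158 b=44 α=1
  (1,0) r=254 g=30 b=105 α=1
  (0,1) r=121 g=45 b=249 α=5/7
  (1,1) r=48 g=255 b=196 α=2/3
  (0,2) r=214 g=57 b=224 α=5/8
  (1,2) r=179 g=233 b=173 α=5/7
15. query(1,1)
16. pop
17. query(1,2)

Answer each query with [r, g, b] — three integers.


at x=0,y=2 over L1,L2:
after L1 α=4/5: [168, 184/5, 16]
after L2 α=1/2: [371/2, 362/5, 67]
rounded: [186, 72, 67]

at x=1,y=1 over L1,L2,L3:
+L1 (α=5/6) → [100/3, 210, 355/6]
+L2 (α=1/2) → [739/6, 206, 1747/12]
+L3 (α=1/5) → [1586/15, 1031/5, 2491/15]
→ [106, 206, 166]

at x=0,y=1 over L1,L2,L3:
+L1 (α=1/2) → [55/2, 78, 114]
+L2 (α=0) → [55/2, 78, 114]
+L3 (α=1/2) → [209/4, 241/2, 227/2]
rounded: [52, 120, 114]

query (0,0) [L1,L2,L3] — begin 0,0,0
L1 α=1/3: [42, 188/3, 61]
L2 α=3/5: [438/5, 2563/15, 668/5]
L3 α=4/5: [4618/25, 8203/75, 1448/25]
= [185, 109, 58]

(0,0) stack=L1,L2,L3,L4; from [0,0,0]:
L1 α=1/3: [42, 188/3, 61]
L2 α=3/5: [438/5, 2563/15, 668/5]
L3 α=4/5: [4618/25, 8203/75, 1448/25]
L4 α=1/2: [4434/25, 10139/75, 1324/25]
= [177, 135, 53]

query (1,2) [L1,L2,L3,L4,L5,L6] — begin 0,0,0
+L1 (α=1/4) → [165/4, 3/2, 111/2]
+L2 (α=1/7) → [751/14, 212/7, 396/7]
+L3 (α=1/2) → [1717/28, 1031/14, 737/7]
+L4 (α=4/7) → [11535/196, 13621/98, 6355/49]
+L5 (α=3/4) → [85623/784, 78301/392, 18703/196]
+L6 (α=1/3) → [108359/1176, 29171/196, 35167/294]
rounded: [92, 149, 120]

at x=1,y=1 over L1,L2,L3,L4,L5,L7:
+L1 (α=5/6) → [100/3, 210, 355/6]
+L2 (α=1/2) → [739/6, 206, 1747/12]
+L3 (α=1/5) → [1586/15, 1031/5, 2491/15]
+L4 (α=0) → [1586/15, 1031/5, 2491/15]
+L5 (α=2/3) → [8306/45, 457/5, 9061/45]
+L7 (α=2/3) → [12626/135, 3007/15, 26701/135]
rounded: [94, 200, 198]

at x=1,y=2 over L1,L2,L3,L4,L5:
after L1 α=1/4: [165/4, 3/2, 111/2]
after L2 α=1/7: [751/14, 212/7, 396/7]
after L3 α=1/2: [1717/28, 1031/14, 737/7]
after L4 α=4/7: [11535/196, 13621/98, 6355/49]
after L5 α=3/4: [85623/784, 78301/392, 18703/196]
= [109, 200, 95]


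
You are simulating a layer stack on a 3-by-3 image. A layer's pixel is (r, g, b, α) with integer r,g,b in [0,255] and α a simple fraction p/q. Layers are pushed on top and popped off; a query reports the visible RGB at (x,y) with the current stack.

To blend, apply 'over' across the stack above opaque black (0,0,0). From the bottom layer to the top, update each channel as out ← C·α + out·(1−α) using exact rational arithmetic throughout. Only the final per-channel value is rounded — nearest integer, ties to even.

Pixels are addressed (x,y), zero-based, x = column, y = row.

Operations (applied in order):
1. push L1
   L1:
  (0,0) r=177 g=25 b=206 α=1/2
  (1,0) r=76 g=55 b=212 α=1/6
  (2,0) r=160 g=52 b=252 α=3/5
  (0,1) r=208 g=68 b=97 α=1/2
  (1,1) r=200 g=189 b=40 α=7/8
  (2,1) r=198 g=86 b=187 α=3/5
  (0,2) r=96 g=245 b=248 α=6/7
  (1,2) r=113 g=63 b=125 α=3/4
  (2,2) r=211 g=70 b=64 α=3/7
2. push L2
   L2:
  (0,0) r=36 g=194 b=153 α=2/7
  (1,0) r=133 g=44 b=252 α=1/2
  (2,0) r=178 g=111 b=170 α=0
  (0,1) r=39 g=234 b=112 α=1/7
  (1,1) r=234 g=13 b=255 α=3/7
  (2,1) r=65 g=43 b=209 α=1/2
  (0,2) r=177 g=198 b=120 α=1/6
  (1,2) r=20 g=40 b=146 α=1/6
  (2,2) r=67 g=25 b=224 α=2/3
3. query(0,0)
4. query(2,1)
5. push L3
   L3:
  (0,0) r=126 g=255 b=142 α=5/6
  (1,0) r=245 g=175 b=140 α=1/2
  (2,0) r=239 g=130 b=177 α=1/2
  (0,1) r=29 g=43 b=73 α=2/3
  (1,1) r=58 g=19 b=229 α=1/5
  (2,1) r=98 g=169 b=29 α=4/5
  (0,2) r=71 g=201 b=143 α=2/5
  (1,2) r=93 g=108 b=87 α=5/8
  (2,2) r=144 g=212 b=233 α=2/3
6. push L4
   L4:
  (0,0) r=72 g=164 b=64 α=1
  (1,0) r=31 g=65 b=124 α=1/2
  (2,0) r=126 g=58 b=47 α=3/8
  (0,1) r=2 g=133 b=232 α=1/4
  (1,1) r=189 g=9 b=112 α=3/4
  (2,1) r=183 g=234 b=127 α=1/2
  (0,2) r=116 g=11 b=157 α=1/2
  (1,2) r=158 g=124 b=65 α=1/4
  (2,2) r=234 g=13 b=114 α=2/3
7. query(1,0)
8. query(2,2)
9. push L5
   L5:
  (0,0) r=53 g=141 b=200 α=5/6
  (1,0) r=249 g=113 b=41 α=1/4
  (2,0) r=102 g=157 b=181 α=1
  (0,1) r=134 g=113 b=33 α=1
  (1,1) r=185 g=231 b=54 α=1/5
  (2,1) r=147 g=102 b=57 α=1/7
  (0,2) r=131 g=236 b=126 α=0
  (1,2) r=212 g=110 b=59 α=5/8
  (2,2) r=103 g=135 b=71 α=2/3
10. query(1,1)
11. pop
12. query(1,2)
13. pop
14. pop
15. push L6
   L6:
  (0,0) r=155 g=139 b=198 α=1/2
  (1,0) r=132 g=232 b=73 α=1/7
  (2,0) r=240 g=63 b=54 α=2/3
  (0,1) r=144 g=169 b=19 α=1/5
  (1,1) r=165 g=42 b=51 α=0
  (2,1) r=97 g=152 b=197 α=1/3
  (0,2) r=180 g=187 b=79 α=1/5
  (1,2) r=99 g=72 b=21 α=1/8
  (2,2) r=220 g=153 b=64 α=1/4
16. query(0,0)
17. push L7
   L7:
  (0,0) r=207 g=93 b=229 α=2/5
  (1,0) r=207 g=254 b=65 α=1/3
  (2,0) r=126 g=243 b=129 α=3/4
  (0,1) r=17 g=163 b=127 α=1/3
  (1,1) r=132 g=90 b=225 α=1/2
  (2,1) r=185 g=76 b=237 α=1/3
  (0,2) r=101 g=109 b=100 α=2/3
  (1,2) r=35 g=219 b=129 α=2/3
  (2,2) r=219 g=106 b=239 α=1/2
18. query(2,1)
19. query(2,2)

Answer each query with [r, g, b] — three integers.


(0,0) stack=L1,L2; from [0,0,0]:
after L1 α=1/2: [177/2, 25/2, 103]
after L2 α=2/7: [147/2, 901/14, 821/7]
→ [74, 64, 117]

at x=2,y=1 over L1,L2:
+L1 (α=3/5) → [594/5, 258/5, 561/5]
+L2 (α=1/2) → [919/10, 473/10, 803/5]
→ [92, 47, 161]

at x=1,y=0 over L1,L2,L3,L4:
+L1 (α=1/6) → [38/3, 55/6, 106/3]
+L2 (α=1/2) → [437/6, 319/12, 431/3]
+L3 (α=1/2) → [1907/12, 2419/24, 851/6]
+L4 (α=1/2) → [2279/24, 3979/48, 1595/12]
= [95, 83, 133]

(2,2) stack=L1,L2,L3,L4; from [0,0,0]:
+L1 (α=3/7) → [633/7, 30, 192/7]
+L2 (α=2/3) → [1571/21, 80/3, 3328/21]
+L3 (α=2/3) → [7619/63, 1352/9, 13114/63]
+L4 (α=2/3) → [37103/189, 1586/27, 27478/189]
→ [196, 59, 145]

at x=1,y=1 over L1,L2,L3,L4,L5:
L1 α=7/8: [175, 1323/8, 35]
L2 α=3/7: [1402/7, 1401/14, 905/7]
L3 α=1/5: [6014/35, 587/7, 5223/35]
L4 α=3/4: [25859/140, 194/7, 16983/140]
L5 α=1/5: [32334/175, 2393/35, 18873/175]
rounded: [185, 68, 108]

at x=1,y=2 over L1,L2,L3,L4:
+L1 (α=3/4) → [339/4, 189/4, 375/4]
+L2 (α=1/6) → [1775/24, 1105/24, 2459/24]
+L3 (α=5/8) → [5495/64, 5425/64, 5939/64]
+L4 (α=1/4) → [26597/256, 24211/256, 21977/256]
rounded: [104, 95, 86]

at x=0,y=0 over L1,L2,L6:
after L1 α=1/2: [177/2, 25/2, 103]
after L2 α=2/7: [147/2, 901/14, 821/7]
after L6 α=1/2: [457/4, 2847/28, 2207/14]
= [114, 102, 158]

(2,1) stack=L1,L2,L6,L7; from [0,0,0]:
+L1 (α=3/5) → [594/5, 258/5, 561/5]
+L2 (α=1/2) → [919/10, 473/10, 803/5]
+L6 (α=1/3) → [468/5, 411/5, 2591/15]
+L7 (α=1/3) → [1861/15, 1202/15, 8737/45]
→ [124, 80, 194]

at x=2,y=2 over L1,L2,L6,L7:
after L1 α=3/7: [633/7, 30, 192/7]
after L2 α=2/3: [1571/21, 80/3, 3328/21]
after L6 α=1/4: [3111/28, 233/4, 944/7]
after L7 α=1/2: [9243/56, 657/8, 2617/14]
rounded: [165, 82, 187]


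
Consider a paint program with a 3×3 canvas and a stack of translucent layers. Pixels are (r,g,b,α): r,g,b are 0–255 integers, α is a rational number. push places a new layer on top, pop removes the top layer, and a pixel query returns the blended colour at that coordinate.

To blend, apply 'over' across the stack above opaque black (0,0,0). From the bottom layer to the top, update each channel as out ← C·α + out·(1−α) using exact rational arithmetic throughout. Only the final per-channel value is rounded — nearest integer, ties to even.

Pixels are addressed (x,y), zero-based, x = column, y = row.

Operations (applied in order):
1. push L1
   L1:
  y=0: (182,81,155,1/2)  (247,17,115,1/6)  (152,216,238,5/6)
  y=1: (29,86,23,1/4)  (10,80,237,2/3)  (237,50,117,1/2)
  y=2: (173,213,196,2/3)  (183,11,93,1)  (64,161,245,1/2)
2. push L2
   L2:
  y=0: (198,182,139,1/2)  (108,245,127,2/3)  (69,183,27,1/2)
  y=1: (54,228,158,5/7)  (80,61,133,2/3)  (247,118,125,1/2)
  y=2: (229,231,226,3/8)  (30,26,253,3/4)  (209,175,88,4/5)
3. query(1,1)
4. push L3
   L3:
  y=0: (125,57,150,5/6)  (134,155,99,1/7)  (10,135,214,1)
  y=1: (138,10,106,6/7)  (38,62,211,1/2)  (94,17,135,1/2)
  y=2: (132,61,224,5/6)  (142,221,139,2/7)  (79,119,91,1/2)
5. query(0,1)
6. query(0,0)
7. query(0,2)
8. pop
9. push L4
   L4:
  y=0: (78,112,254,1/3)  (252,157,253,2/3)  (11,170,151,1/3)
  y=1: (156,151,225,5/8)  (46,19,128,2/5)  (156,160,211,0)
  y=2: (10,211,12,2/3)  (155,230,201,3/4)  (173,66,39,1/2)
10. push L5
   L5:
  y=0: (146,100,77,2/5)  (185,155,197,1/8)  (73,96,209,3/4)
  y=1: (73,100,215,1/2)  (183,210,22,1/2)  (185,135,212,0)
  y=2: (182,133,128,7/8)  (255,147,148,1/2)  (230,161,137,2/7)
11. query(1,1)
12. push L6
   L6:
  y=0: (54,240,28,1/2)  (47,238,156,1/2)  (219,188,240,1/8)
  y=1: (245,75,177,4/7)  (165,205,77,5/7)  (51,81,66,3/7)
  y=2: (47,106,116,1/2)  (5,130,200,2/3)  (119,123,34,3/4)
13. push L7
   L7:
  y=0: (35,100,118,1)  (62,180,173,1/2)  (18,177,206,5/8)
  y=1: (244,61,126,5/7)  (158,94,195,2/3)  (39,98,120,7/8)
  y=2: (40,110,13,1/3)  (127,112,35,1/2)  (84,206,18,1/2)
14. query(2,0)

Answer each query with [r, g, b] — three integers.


(1,1) stack=L1,L2; from [0,0,0]:
+L1 (α=2/3) → [20/3, 160/3, 158]
+L2 (α=2/3) → [500/9, 526/9, 424/3]
→ [56, 58, 141]

(0,1) stack=L1,L2,L3; from [0,0,0]:
L1 α=1/4: [29/4, 43/2, 23/4]
L2 α=5/7: [569/14, 169, 229/2]
L3 α=6/7: [12161/98, 229/7, 1501/14]
→ [124, 33, 107]

(0,0) stack=L1,L2,L3; from [0,0,0]:
+L1 (α=1/2) → [91, 81/2, 155/2]
+L2 (α=1/2) → [289/2, 445/4, 433/4]
+L3 (α=5/6) → [513/4, 1585/24, 3433/24]
= [128, 66, 143]

(0,2) stack=L1,L2,L3; from [0,0,0]:
L1 α=2/3: [346/3, 142, 392/3]
L2 α=3/8: [3791/24, 1403/8, 1997/12]
L3 α=5/6: [19631/144, 1281/16, 15437/72]
→ [136, 80, 214]

at x=1,y=1 over L1,L2,L4,L5:
after L1 α=2/3: [20/3, 160/3, 158]
after L2 α=2/3: [500/9, 526/9, 424/3]
after L4 α=2/5: [776/15, 128/3, 136]
after L5 α=1/2: [3521/30, 379/3, 79]
= [117, 126, 79]

at x=2,y=0 over L1,L2,L4,L5,L6,L7:
+L1 (α=5/6) → [380/3, 180, 595/3]
+L2 (α=1/2) → [587/6, 363/2, 338/3]
+L4 (α=1/3) → [620/9, 533/3, 1129/9]
+L5 (α=3/4) → [2591/36, 1397/12, 1693/9]
+L6 (α=1/8) → [26021/288, 12035/96, 14011/72]
+L7 (α=5/8) → [34661/768, 40355/256, 38731/192]
= [45, 158, 202]


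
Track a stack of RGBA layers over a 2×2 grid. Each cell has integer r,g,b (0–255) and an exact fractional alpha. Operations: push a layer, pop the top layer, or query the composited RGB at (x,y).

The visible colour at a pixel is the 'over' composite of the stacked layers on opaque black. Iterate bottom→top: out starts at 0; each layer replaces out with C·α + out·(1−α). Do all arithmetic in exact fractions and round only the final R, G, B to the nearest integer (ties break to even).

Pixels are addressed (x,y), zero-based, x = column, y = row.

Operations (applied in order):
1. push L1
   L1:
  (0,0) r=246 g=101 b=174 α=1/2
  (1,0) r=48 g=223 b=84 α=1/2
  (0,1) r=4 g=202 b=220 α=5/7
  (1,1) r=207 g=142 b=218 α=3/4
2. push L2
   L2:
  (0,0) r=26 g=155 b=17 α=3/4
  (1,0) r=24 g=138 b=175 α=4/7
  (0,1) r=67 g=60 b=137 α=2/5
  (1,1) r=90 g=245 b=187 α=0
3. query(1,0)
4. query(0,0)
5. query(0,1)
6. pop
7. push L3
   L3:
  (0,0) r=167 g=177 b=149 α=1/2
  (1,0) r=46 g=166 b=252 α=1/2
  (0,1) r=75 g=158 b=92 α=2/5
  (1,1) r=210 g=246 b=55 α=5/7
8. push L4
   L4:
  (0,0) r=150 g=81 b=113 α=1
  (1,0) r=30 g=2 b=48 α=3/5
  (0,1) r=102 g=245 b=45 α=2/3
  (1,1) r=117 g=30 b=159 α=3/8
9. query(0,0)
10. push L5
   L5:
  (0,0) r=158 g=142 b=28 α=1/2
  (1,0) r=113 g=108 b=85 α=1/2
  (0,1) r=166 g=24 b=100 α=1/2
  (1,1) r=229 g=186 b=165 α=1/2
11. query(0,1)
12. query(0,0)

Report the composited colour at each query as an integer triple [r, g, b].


(1,0) stack=L1,L2; from [0,0,0]:
after L1 α=1/2: [24, 223/2, 42]
after L2 α=4/7: [24, 1773/14, 118]
→ [24, 127, 118]

(0,0) stack=L1,L2; from [0,0,0]:
L1 α=1/2: [123, 101/2, 87]
L2 α=3/4: [201/4, 1031/8, 69/2]
rounded: [50, 129, 34]

at x=0,y=1 over L1,L2:
after L1 α=5/7: [20/7, 1010/7, 1100/7]
after L2 α=2/5: [998/35, 774/7, 5218/35]
= [29, 111, 149]

query (0,0) [L1,L3,L4] — begin 0,0,0
after L1 α=1/2: [123, 101/2, 87]
after L3 α=1/2: [145, 455/4, 118]
after L4 α=1: [150, 81, 113]
rounded: [150, 81, 113]

at x=0,y=1 over L1,L3,L4,L5:
+L1 (α=5/7) → [20/7, 1010/7, 1100/7]
+L3 (α=2/5) → [222/7, 5242/35, 4588/35]
+L4 (α=2/3) → [550/7, 7464/35, 7738/105]
+L5 (α=1/2) → [856/7, 4152/35, 9119/105]
= [122, 119, 87]

query (0,0) [L1,L3,L4,L5] — begin 0,0,0
+L1 (α=1/2) → [123, 101/2, 87]
+L3 (α=1/2) → [145, 455/4, 118]
+L4 (α=1) → [150, 81, 113]
+L5 (α=1/2) → [154, 223/2, 141/2]
rounded: [154, 112, 70]


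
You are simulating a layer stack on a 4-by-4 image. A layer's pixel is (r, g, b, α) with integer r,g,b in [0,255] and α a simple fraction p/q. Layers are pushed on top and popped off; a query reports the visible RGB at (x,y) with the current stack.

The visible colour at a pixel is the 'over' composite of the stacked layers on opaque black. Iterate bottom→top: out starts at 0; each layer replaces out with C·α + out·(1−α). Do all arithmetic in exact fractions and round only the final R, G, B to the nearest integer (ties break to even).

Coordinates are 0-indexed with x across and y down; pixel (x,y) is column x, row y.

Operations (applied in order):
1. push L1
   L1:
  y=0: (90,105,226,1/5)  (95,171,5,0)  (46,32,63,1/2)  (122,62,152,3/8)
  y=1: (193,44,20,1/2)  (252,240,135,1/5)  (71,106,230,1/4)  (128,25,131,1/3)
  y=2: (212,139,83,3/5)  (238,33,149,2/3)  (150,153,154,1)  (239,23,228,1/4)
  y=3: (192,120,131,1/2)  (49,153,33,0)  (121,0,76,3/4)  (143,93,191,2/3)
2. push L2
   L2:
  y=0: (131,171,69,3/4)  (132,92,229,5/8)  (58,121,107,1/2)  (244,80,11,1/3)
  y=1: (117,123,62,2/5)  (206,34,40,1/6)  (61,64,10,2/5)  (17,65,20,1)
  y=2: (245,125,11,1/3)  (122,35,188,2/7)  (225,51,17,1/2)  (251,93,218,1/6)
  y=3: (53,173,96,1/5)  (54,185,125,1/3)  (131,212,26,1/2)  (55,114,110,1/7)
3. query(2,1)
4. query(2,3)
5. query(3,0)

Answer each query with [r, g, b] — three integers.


at x=2,y=1 over L1,L2:
L1 α=1/4: [71/4, 53/2, 115/2]
L2 α=2/5: [701/20, 83/2, 77/2]
rounded: [35, 42, 38]

(2,3) stack=L1,L2; from [0,0,0]:
+L1 (α=3/4) → [363/4, 0, 57]
+L2 (α=1/2) → [887/8, 106, 83/2]
→ [111, 106, 42]

query (3,0) [L1,L2] — begin 0,0,0
+L1 (α=3/8) → [183/4, 93/4, 57]
+L2 (α=1/3) → [671/6, 253/6, 125/3]
= [112, 42, 42]


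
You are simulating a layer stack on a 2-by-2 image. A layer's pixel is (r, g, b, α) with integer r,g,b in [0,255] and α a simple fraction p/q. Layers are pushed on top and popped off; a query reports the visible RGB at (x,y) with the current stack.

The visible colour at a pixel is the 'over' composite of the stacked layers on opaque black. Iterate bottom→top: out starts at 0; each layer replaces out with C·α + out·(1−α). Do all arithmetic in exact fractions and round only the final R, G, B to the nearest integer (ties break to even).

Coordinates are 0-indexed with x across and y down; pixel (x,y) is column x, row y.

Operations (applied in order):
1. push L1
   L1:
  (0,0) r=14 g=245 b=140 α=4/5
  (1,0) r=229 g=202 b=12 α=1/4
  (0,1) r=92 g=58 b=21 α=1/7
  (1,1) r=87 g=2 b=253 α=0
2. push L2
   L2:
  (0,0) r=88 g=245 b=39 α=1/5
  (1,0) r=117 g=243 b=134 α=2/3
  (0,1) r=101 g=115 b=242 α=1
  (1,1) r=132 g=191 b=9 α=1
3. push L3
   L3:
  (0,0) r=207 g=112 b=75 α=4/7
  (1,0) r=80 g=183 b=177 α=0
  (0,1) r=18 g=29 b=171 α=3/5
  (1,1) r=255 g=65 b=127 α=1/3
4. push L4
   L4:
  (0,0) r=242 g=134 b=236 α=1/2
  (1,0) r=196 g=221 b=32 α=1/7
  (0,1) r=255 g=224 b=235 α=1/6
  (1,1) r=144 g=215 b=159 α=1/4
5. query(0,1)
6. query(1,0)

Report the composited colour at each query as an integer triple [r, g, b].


(0,1) stack=L1,L2,L3,L4; from [0,0,0]:
after L1 α=1/7: [92/7, 58/7, 3]
after L2 α=1: [101, 115, 242]
after L3 α=3/5: [256/5, 317/5, 997/5]
after L4 α=1/6: [511/6, 541/6, 616/3]
→ [85, 90, 205]

query (1,0) [L1,L2,L3,L4] — begin 0,0,0
after L1 α=1/4: [229/4, 101/2, 3]
after L2 α=2/3: [1165/12, 1073/6, 271/3]
after L3 α=0: [1165/12, 1073/6, 271/3]
after L4 α=1/7: [1557/14, 1294/7, 82]
= [111, 185, 82]


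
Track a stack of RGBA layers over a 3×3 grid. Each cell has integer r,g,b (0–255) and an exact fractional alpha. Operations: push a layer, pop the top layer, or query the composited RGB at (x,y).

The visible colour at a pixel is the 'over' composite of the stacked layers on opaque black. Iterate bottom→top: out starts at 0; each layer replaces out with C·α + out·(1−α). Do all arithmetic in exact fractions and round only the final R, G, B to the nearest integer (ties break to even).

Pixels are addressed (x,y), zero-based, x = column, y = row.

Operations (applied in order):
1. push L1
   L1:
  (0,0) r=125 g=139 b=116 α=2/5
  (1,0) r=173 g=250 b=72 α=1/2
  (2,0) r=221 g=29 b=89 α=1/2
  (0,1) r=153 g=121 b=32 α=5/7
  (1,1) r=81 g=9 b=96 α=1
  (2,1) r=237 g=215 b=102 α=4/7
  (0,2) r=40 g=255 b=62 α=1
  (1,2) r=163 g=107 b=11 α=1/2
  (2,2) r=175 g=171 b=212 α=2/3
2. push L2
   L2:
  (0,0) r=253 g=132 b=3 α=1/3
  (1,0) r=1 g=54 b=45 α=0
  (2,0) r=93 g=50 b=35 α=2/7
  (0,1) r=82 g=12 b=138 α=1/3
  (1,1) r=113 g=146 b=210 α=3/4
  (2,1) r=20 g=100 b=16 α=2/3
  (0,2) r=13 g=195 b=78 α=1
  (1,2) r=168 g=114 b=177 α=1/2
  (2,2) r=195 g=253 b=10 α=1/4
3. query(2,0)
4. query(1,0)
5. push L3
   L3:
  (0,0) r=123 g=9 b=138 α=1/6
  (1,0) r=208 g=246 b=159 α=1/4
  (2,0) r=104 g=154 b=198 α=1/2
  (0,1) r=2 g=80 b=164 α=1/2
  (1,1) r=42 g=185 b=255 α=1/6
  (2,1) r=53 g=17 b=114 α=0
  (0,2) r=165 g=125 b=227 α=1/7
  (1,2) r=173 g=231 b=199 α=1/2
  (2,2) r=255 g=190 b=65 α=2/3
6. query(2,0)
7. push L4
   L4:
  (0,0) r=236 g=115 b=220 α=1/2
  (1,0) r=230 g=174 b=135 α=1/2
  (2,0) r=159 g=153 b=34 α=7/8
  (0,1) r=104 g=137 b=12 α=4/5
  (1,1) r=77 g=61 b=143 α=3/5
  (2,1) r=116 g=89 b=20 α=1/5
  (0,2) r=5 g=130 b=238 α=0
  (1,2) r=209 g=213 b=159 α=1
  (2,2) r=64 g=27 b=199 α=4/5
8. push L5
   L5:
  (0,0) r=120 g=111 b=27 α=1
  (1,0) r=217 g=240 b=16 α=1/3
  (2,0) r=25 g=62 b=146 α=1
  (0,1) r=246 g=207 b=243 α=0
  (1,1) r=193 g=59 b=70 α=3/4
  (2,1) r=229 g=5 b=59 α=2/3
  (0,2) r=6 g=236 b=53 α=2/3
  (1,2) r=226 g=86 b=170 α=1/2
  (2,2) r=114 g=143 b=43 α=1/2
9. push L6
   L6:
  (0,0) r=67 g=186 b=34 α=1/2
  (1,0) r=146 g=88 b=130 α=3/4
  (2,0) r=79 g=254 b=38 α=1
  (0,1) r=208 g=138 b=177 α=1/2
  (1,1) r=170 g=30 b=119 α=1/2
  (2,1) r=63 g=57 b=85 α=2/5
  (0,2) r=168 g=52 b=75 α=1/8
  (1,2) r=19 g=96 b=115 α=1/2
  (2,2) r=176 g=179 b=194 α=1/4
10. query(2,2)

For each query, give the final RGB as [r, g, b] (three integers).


(2,0) stack=L1,L2; from [0,0,0]:
L1 α=1/2: [221/2, 29/2, 89/2]
L2 α=2/7: [211/2, 345/14, 585/14]
= [106, 25, 42]

(1,0) stack=L1,L2; from [0,0,0]:
L1 α=1/2: [173/2, 125, 36]
L2 α=0: [173/2, 125, 36]
rounded: [86, 125, 36]

(2,0) stack=L1,L2,L3; from [0,0,0]:
after L1 α=1/2: [221/2, 29/2, 89/2]
after L2 α=2/7: [211/2, 345/14, 585/14]
after L3 α=1/2: [419/4, 2501/28, 3357/28]
rounded: [105, 89, 120]

query (2,2) [L1,L2,L3,L4,L5,L6] — begin 0,0,0
+L1 (α=2/3) → [350/3, 114, 424/3]
+L2 (α=1/4) → [545/4, 595/4, 217/2]
+L3 (α=2/3) → [2585/12, 705/4, 159/2]
+L4 (α=4/5) → [5657/60, 1137/20, 1751/10]
+L5 (α=1/2) → [12497/120, 3997/40, 2181/20]
+L6 (α=1/4) → [19537/160, 19151/160, 10423/80]
= [122, 120, 130]


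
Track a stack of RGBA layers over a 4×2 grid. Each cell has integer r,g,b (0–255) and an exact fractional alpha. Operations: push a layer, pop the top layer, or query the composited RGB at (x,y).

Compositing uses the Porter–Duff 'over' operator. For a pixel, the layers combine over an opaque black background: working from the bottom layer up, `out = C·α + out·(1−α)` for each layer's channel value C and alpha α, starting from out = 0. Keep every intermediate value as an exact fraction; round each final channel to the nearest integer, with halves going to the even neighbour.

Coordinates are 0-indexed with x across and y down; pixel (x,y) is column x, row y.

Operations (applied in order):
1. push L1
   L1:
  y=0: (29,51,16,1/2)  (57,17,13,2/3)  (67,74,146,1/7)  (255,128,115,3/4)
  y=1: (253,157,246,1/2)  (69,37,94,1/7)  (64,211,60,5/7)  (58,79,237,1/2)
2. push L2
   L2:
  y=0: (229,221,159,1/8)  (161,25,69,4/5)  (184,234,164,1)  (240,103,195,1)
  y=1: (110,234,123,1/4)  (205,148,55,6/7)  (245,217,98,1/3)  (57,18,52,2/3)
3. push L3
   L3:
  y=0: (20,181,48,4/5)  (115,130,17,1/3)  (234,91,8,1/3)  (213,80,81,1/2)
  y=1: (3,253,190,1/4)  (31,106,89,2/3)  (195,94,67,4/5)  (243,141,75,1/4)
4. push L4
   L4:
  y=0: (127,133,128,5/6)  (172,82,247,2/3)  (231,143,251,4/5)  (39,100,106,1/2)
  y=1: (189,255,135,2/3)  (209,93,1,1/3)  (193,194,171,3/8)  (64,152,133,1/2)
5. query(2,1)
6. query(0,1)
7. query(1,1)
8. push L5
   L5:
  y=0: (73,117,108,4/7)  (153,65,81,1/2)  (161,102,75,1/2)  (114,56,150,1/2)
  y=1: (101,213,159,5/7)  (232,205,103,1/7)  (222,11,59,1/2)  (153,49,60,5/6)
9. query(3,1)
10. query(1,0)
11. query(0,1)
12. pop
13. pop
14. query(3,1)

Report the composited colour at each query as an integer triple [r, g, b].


at x=2,y=1 over L1,L2,L3,L4:
L1 α=5/7: [320/7, 1055/7, 300/7]
L2 α=1/3: [785/7, 3629/21, 1286/21]
L3 α=4/5: [1249/7, 2305/21, 6914/105]
L4 α=3/8: [5149/28, 23747/168, 17687/168]
rounded: [184, 141, 105]

at x=0,y=1 over L1,L2,L3,L4:
L1 α=1/2: [253/2, 157/2, 123]
L2 α=1/4: [979/8, 939/8, 123]
L3 α=1/4: [2961/32, 4841/32, 559/4]
L4 α=2/3: [5019/32, 21161/96, 1639/12]
= [157, 220, 137]

at x=1,y=1 over L1,L2,L3,L4:
+L1 (α=1/7) → [69/7, 37/7, 94/7]
+L2 (α=6/7) → [8679/49, 6253/49, 2404/49]
+L3 (α=2/3) → [11717/147, 5547/49, 11126/147]
+L4 (α=1/3) → [54157/441, 5217/49, 22399/441]
= [123, 106, 51]

query (3,1) [L1,L2,L3,L4,L5] — begin 0,0,0
after L1 α=1/2: [29, 79/2, 237/2]
after L2 α=2/3: [143/3, 151/6, 445/6]
after L3 α=1/4: [193/2, 433/8, 595/8]
after L4 α=1/2: [321/4, 1649/16, 1659/16]
after L5 α=5/6: [1127/8, 5569/96, 2153/32]
rounded: [141, 58, 67]

(1,0) stack=L1,L2,L3,L4,L5; from [0,0,0]:
L1 α=2/3: [38, 34/3, 26/3]
L2 α=4/5: [682/5, 334/15, 854/15]
L3 α=1/3: [1939/15, 2618/45, 1963/45]
L4 α=2/3: [7099/45, 9998/135, 24193/135]
L5 α=1/2: [6992/45, 18773/270, 17564/135]
= [155, 70, 130]

(0,1) stack=L1,L2,L3,L4,L5; from [0,0,0]:
L1 α=1/2: [253/2, 157/2, 123]
L2 α=1/4: [979/8, 939/8, 123]
L3 α=1/4: [2961/32, 4841/32, 559/4]
L4 α=2/3: [5019/32, 21161/96, 1639/12]
L5 α=5/7: [13099/112, 72281/336, 6409/42]
= [117, 215, 153]

query (3,1) [L1,L2,L3] — begin 0,0,0
L1 α=1/2: [29, 79/2, 237/2]
L2 α=2/3: [143/3, 151/6, 445/6]
L3 α=1/4: [193/2, 433/8, 595/8]
= [96, 54, 74]


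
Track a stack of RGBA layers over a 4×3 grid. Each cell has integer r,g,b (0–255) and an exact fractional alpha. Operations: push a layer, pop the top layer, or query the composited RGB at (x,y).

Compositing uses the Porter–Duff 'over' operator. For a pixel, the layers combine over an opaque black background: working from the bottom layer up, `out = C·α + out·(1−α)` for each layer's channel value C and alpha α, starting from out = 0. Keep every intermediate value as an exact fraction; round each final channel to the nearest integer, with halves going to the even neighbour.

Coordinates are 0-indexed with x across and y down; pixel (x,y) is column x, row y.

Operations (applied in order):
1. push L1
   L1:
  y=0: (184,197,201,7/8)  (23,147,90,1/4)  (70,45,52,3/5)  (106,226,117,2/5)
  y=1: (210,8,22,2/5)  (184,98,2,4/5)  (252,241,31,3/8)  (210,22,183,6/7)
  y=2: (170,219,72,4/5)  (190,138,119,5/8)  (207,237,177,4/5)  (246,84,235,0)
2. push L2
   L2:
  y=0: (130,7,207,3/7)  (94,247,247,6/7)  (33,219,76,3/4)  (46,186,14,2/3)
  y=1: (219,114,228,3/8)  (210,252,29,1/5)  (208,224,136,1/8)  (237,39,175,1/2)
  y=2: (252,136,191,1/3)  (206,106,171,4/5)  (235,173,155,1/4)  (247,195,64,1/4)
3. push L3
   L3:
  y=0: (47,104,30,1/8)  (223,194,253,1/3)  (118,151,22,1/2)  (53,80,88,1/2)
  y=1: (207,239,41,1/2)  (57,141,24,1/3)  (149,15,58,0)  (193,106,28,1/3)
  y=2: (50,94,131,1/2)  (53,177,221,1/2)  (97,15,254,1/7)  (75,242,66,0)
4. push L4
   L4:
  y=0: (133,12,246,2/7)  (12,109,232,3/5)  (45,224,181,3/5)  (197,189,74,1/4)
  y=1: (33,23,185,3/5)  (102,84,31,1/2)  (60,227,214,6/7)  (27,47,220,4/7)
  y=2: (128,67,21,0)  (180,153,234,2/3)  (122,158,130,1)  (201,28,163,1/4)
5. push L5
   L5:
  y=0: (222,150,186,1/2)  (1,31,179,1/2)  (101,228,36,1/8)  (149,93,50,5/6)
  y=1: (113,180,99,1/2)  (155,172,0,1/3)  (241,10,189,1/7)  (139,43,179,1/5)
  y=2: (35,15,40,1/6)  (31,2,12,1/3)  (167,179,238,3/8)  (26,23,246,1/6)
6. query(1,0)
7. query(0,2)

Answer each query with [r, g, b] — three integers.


at x=1,y=0 over L1,L2,L3,L4,L5:
after L1 α=1/4: [23/4, 147/4, 45/2]
after L2 α=6/7: [2279/28, 6075/28, 3009/14]
after L3 α=1/3: [5401/42, 8791/42, 4780/21]
after L4 α=3/5: [6157/105, 15658/105, 24176/105]
after L5 α=1/2: [3131/105, 18913/210, 42971/210]
→ [30, 90, 205]

at x=0,y=2 over L1,L2,L3,L4,L5:
+L1 (α=4/5) → [136, 876/5, 288/5]
+L2 (α=1/3) → [524/3, 2432/15, 1531/15]
+L3 (α=1/2) → [337/3, 1921/15, 1748/15]
+L4 (α=0) → [337/3, 1921/15, 1748/15]
+L5 (α=1/6) → [895/9, 983/9, 934/9]
rounded: [99, 109, 104]


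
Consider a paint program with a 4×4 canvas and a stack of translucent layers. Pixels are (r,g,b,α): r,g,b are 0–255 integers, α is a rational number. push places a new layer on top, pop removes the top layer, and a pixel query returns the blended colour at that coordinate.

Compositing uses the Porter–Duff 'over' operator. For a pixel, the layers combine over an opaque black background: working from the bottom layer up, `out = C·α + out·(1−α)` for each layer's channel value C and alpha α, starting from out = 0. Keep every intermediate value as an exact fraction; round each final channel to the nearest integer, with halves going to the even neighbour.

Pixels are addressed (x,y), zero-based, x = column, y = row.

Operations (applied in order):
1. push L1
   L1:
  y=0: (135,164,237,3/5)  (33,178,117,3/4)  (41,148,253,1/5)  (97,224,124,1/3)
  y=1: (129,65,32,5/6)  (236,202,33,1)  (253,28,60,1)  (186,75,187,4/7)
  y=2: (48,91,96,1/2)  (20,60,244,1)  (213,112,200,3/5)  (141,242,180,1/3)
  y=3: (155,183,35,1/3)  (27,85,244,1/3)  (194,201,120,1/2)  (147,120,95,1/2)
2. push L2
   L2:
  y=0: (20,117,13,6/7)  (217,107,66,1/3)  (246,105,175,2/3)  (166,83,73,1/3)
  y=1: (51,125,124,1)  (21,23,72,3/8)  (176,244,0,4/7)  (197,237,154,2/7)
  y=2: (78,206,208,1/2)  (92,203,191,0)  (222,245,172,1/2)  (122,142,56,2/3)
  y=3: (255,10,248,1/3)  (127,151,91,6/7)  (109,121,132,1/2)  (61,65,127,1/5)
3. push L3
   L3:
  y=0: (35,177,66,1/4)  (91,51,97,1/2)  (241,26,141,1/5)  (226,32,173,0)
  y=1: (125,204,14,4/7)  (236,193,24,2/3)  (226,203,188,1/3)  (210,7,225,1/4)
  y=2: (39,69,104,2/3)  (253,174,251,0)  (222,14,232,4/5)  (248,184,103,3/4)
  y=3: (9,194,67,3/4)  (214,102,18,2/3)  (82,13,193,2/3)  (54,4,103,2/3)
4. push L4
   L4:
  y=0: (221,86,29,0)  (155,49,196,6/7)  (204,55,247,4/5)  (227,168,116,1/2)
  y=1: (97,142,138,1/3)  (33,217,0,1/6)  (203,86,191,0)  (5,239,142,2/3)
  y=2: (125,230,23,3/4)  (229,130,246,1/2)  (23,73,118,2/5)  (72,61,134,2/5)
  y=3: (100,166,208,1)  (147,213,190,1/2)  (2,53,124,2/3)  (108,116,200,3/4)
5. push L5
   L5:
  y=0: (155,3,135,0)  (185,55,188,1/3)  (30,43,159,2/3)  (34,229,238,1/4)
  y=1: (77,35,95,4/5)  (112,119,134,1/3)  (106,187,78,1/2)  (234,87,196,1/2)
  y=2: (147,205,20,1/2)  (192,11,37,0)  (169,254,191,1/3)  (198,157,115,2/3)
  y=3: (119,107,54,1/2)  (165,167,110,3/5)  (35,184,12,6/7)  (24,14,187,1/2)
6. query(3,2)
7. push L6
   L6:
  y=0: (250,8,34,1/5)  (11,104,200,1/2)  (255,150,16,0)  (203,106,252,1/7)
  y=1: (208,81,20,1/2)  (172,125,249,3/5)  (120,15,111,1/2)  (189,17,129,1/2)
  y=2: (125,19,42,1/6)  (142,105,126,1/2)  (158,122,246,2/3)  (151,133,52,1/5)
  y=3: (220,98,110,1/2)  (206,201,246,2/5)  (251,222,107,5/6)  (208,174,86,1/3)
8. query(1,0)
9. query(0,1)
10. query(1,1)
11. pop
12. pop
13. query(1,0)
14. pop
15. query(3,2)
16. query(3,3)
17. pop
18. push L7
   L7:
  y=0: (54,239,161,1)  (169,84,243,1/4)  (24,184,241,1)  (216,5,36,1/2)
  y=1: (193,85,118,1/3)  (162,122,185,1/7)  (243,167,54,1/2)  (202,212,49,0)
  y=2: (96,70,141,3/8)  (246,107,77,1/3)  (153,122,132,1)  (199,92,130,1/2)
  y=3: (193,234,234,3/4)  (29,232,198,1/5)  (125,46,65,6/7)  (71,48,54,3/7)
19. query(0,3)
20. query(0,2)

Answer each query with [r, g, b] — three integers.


at x=3,y=2 over L1,L2,L3,L4,L5:
L1 α=1/3: [47, 242/3, 60]
L2 α=2/3: [97, 1094/9, 172/3]
L3 α=3/4: [841/4, 3031/18, 1099/12]
L4 α=2/5: [3099/20, 3763/30, 2171/20]
L5 α=2/3: [3673/20, 13183/90, 2257/20]
rounded: [184, 146, 113]

at x=1,y=0 over L1,L2,L3,L4,L5,L6:
L1 α=3/4: [99/4, 267/2, 351/4]
L2 α=1/3: [533/6, 374/3, 161/2]
L3 α=1/2: [1079/12, 527/6, 355/4]
L4 α=6/7: [12239/84, 2291/42, 5059/28]
L5 α=1/3: [20009/126, 3446/63, 7691/42]
L6 α=1/2: [21395/252, 4999/63, 16091/84]
rounded: [85, 79, 192]

(0,1) stack=L1,L2,L3,L4,L5,L6; from [0,0,0]:
L1 α=5/6: [215/2, 325/6, 80/3]
L2 α=1: [51, 125, 124]
L3 α=4/7: [653/7, 1191/7, 428/7]
L4 α=1/3: [1985/21, 3376/21, 1822/21]
L5 α=4/5: [8453/105, 6316/105, 9802/105]
L6 α=1/2: [30293/210, 14821/210, 5951/105]
= [144, 71, 57]

(1,1) stack=L1,L2,L3,L4,L5,L6; from [0,0,0]:
L1 α=1: [236, 202, 33]
L2 α=3/8: [1243/8, 1079/8, 381/8]
L3 α=2/3: [1673/8, 1389/8, 255/8]
L4 α=1/6: [8629/48, 8681/48, 425/16]
L5 α=1/3: [11317/72, 11537/72, 499/8]
L6 α=3/5: [29893/180, 25037/180, 3487/20]
= [166, 139, 174]

(1,0) stack=L1,L2,L3,L4; from [0,0,0]:
after L1 α=3/4: [99/4, 267/2, 351/4]
after L2 α=1/3: [533/6, 374/3, 161/2]
after L3 α=1/2: [1079/12, 527/6, 355/4]
after L4 α=6/7: [12239/84, 2291/42, 5059/28]
rounded: [146, 55, 181]

at x=3,y=2 over L1,L2,L3:
+L1 (α=1/3) → [47, 242/3, 60]
+L2 (α=2/3) → [97, 1094/9, 172/3]
+L3 (α=3/4) → [841/4, 3031/18, 1099/12]
→ [210, 168, 92]

(3,3) stack=L1,L2,L3; from [0,0,0]:
after L1 α=1/2: [147/2, 60, 95/2]
after L2 α=1/5: [71, 61, 317/5]
after L3 α=2/3: [179/3, 23, 449/5]
= [60, 23, 90]

query (0,3) [L1,L2,L7] — begin 0,0,0
L1 α=1/3: [155/3, 61, 35/3]
L2 α=1/3: [1075/9, 44, 814/9]
L7 α=3/4: [3143/18, 373/2, 1783/9]
→ [175, 186, 198]

(0,2) stack=L1,L2,L7; from [0,0,0]:
after L1 α=1/2: [24, 91/2, 48]
after L2 α=1/2: [51, 503/4, 128]
after L7 α=3/8: [543/8, 3355/32, 1063/8]
→ [68, 105, 133]
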